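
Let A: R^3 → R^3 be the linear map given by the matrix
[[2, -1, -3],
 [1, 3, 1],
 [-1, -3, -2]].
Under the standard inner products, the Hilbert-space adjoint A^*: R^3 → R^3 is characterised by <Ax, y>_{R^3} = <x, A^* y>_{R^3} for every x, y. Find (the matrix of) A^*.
A^* = A^T =
[[2, 1, -1],
 [-1, 3, -3],
 [-3, 1, -2]]

For real matrices with standard dot products, the defining identity <Ax, y> = <x, A^* y> gives (Ax)^T y = x^T (A^*) y, i.e. x^T A^T y = x^T (A^*) y. Since this holds for all x, y, we must have A^* = A^T. Therefore
A^* =
[[2, 1, -1],
 [-1, 3, -3],
 [-3, 1, -2]].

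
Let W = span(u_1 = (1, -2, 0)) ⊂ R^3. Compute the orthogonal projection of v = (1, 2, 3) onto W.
proj_W(v) = (-3/5, 6/5, 0)

Set up U = [u_1 | ... | u_1] ∈ R^(3×1). The projector onto W = col(U) is P = U (U^T U)^(-1) U^T.
Compute U^T U =
  [5],
and U^T v = (-3).
Solve U^T U · c = U^T v for the coefficients: c = (-3/5). The projection is proj_W(v) = U c.
Check: (v - proj_W(v)) · u_1 = 0  (should be 0).
Result: proj_W(v) = (-3/5, 6/5, 0).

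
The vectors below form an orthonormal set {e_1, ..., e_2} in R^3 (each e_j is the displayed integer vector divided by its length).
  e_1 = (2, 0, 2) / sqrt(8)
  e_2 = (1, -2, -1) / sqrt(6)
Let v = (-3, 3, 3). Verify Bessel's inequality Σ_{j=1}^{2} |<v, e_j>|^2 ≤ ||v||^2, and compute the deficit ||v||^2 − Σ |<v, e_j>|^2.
Σ |<v, e_j>|^2 = 24; ||v||^2 = 27; deficit = 3

Write each e_j = u_j / sqrt(<u_j, u_j>) where u_j is the displayed integer vector. Then <v, e_j> = <v, u_j> / sqrt(<u_j, u_j>), so |<v, e_j>|^2 = <v, u_j>^2 / <u_j, u_j>.
Coefficients: <v, e_1> = 0/sqrt(8), <v, e_2> = -12/sqrt(6).
Square and sum: Σ |<v, e_j>|^2 = 24.
Compute ||v||^2 = v·v = 27.
Deficit = 27 − 24 = 3 ≥ 0, confirming Bessel's inequality. (The deficit equals ||v − Σ <v,e_j> e_j||^2, the squared distance from v to span{e_j}.)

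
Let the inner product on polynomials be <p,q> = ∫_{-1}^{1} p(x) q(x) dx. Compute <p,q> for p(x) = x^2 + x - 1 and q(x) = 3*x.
<p,q> = 2

Expand the product: p(x)·q(x) = 3*x^3 + 3*x^2 - 3*x.
∫_{-1}^{1} of each monomial x^k gives [2/(k+1) if k even, 0 if k odd]. Integrating term-by-term (or equivalently evaluating the antiderivative F(x) = 3*x^4/4 + x^3 - 3*x^2/2 at the endpoints):
  F(1) − F(−1) = 1/4 − (-7/4) = 2.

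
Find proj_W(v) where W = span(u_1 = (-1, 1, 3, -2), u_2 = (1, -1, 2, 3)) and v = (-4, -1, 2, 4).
proj_W(v) = (12/17, -12/17, 517/221, 509/221)

Set up U = [u_1 | ... | u_2] ∈ R^(4×2). The projector onto W = col(U) is P = U (U^T U)^(-1) U^T.
Compute U^T U =
  [15, -2]
  [-2, 15],
and U^T v = (1, 13).
Solve U^T U · c = U^T v for the coefficients: c = (41/221, 197/221). The projection is proj_W(v) = U c.
Check: (v - proj_W(v)) · u_1 = 0  (should be 0).
Check: (v - proj_W(v)) · u_2 = 0  (should be 0).
Result: proj_W(v) = (12/17, -12/17, 517/221, 509/221).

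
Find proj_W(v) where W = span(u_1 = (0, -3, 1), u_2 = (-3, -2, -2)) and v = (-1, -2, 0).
proj_W(v) = (-69/77, -157/77, -9/77)

Set up U = [u_1 | ... | u_2] ∈ R^(3×2). The projector onto W = col(U) is P = U (U^T U)^(-1) U^T.
Compute U^T U =
  [10, 4]
  [4, 17],
and U^T v = (6, 7).
Solve U^T U · c = U^T v for the coefficients: c = (37/77, 23/77). The projection is proj_W(v) = U c.
Check: (v - proj_W(v)) · u_1 = 0  (should be 0).
Check: (v - proj_W(v)) · u_2 = 0  (should be 0).
Result: proj_W(v) = (-69/77, -157/77, -9/77).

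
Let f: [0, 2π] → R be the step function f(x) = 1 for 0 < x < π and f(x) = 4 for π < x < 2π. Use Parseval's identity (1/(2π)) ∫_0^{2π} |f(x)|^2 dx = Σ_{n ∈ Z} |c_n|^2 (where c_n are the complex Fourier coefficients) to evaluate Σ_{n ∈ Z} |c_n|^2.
Σ |c_n|^2 = 17/2

Parseval equates the L^2 energy of f (normalised by 1/(2π)) with the ℓ^2 sum of its Fourier coefficients: (1/(2π)) ∫_0^{2π} |f|^2 = Σ |c_n|^2.
Compute the left side: (1/(2π)) [∫_0^π 1^2 dx + ∫_π^{2π} 4^2 dx] = (1/(2π)) · (1π + 16π) = (1 + 16)/2 = 17/2.
So Σ_{n ∈ Z} |c_n|^2 = 17/2.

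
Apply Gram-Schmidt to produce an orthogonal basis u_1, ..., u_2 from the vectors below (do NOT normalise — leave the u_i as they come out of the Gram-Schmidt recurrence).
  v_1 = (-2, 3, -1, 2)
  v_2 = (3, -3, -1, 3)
Orthogonal basis:
  u_1 = (-2, 3, -1, 2)
  u_2 = (19/9, -5/3, -13/9, 35/9)

Apply the Gram-Schmidt recurrence
  u_1 = v_1
  u_i = v_i − Σ_{j<i} ((v_i · u_j) / (u_j · u_j)) · u_j.

Step by step this gives:
  u_1 = (-2, 3, -1, 2)
  u_2 = (19/9, -5/3, -13/9, 35/9)

Orthogonality check:
  u_2 · u_1 = 0 (should be 0)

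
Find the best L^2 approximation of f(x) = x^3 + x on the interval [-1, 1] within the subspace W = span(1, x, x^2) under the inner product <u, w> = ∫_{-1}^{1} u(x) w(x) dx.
g(x) = 8*x/5

The best approximation g ∈ W is the orthogonal projection of f onto W. Writing g = a_0 + a_1 x + a_2 x^2, the coefficients solve the normal equations G · a = b where
  G_{ij} = <φ_i, φ_j> and b_i = <f, φ_i>, with φ_0 = 1, φ_1 = x, φ_2 = x^2.
G =
  [2, 0, 2/3]
  [0, 2/3, 0]
  [2/3, 0, 2/5],
b = (0, 16/15, 0).
Solving gives a_0 = 0, a_1 = 8/5, a_2 = 0, so
  g(x) = 8*x/5.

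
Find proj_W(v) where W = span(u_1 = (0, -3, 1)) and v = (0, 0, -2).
proj_W(v) = (0, 3/5, -1/5)

Set up U = [u_1 | ... | u_1] ∈ R^(3×1). The projector onto W = col(U) is P = U (U^T U)^(-1) U^T.
Compute U^T U =
  [10],
and U^T v = (-2).
Solve U^T U · c = U^T v for the coefficients: c = (-1/5). The projection is proj_W(v) = U c.
Check: (v - proj_W(v)) · u_1 = 0  (should be 0).
Result: proj_W(v) = (0, 3/5, -1/5).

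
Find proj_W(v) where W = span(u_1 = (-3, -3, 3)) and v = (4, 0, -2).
proj_W(v) = (2, 2, -2)

Set up U = [u_1 | ... | u_1] ∈ R^(3×1). The projector onto W = col(U) is P = U (U^T U)^(-1) U^T.
Compute U^T U =
  [27],
and U^T v = (-18).
Solve U^T U · c = U^T v for the coefficients: c = (-2/3). The projection is proj_W(v) = U c.
Check: (v - proj_W(v)) · u_1 = 0  (should be 0).
Result: proj_W(v) = (2, 2, -2).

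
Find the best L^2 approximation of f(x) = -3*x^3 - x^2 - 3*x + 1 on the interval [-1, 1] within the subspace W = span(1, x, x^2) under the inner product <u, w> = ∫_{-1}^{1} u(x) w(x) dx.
g(x) = -x^2 - 24*x/5 + 1

The best approximation g ∈ W is the orthogonal projection of f onto W. Writing g = a_0 + a_1 x + a_2 x^2, the coefficients solve the normal equations G · a = b where
  G_{ij} = <φ_i, φ_j> and b_i = <f, φ_i>, with φ_0 = 1, φ_1 = x, φ_2 = x^2.
G =
  [2, 0, 2/3]
  [0, 2/3, 0]
  [2/3, 0, 2/5],
b = (4/3, -16/5, 4/15).
Solving gives a_0 = 1, a_1 = -24/5, a_2 = -1, so
  g(x) = -x^2 - 24*x/5 + 1.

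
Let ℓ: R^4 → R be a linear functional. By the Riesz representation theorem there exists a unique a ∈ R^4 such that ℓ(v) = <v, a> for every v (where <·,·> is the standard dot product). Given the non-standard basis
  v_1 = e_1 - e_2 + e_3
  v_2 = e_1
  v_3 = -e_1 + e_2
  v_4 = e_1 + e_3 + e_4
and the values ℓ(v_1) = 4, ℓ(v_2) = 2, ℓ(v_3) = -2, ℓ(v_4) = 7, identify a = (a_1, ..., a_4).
a = (2, 0, 2, 3)

Write a = (a_1, ..., a_4) in the standard basis. For each basis vector v_i, ℓ(v_i) = <v_i, a> is a linear equation in the a_j's. Collect the n equations into a matrix system V a = ℓ, where row i of V is v_i (expressed in the standard basis). Since V is invertible (lower-triangular with 1s on the diagonal, up to permutation), solve by back-substitution:
  V =
[[1, -1, 1, 0],
 [1, 0, 0, 0],
 [-1, 1, 0, 0],
 [1, 0, 1, 1]]
  V a = (4, 2, -2, 7)
Solving gives a = (2, 0, 2, 3).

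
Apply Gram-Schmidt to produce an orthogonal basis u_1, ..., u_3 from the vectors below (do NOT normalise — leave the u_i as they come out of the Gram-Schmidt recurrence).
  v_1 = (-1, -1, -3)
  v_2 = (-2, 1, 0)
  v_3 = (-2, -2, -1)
Orthogonal basis:
  u_1 = (-1, -1, -3)
  u_2 = (-21/11, 12/11, 3/11)
  u_3 = (-5/6, -5/3, 5/6)

Apply the Gram-Schmidt recurrence
  u_1 = v_1
  u_i = v_i − Σ_{j<i} ((v_i · u_j) / (u_j · u_j)) · u_j.

Step by step this gives:
  u_1 = (-1, -1, -3)
  u_2 = (-21/11, 12/11, 3/11)
  u_3 = (-5/6, -5/3, 5/6)

Orthogonality check:
  u_2 · u_1 = 0 (should be 0)
  u_3 · u_1 = 0 (should be 0)
  u_3 · u_2 = 0 (should be 0)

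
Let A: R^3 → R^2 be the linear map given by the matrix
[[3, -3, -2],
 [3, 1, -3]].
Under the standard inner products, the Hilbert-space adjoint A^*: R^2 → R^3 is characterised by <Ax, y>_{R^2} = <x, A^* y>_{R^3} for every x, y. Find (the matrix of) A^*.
A^* = A^T =
[[3, 3],
 [-3, 1],
 [-2, -3]]

For real matrices with standard dot products, the defining identity <Ax, y> = <x, A^* y> gives (Ax)^T y = x^T (A^*) y, i.e. x^T A^T y = x^T (A^*) y. Since this holds for all x, y, we must have A^* = A^T. Therefore
A^* =
[[3, 3],
 [-3, 1],
 [-2, -3]].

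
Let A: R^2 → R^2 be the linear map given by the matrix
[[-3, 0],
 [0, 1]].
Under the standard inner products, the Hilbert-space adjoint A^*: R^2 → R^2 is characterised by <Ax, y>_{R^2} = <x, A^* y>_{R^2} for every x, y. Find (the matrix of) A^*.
A^* = A^T =
[[-3, 0],
 [0, 1]]

For real matrices with standard dot products, the defining identity <Ax, y> = <x, A^* y> gives (Ax)^T y = x^T (A^*) y, i.e. x^T A^T y = x^T (A^*) y. Since this holds for all x, y, we must have A^* = A^T. Therefore
A^* =
[[-3, 0],
 [0, 1]].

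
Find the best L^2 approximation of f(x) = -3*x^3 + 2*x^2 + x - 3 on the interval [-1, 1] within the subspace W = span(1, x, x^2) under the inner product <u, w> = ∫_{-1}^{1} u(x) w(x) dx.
g(x) = 2*x^2 - 4*x/5 - 3

The best approximation g ∈ W is the orthogonal projection of f onto W. Writing g = a_0 + a_1 x + a_2 x^2, the coefficients solve the normal equations G · a = b where
  G_{ij} = <φ_i, φ_j> and b_i = <f, φ_i>, with φ_0 = 1, φ_1 = x, φ_2 = x^2.
G =
  [2, 0, 2/3]
  [0, 2/3, 0]
  [2/3, 0, 2/5],
b = (-14/3, -8/15, -6/5).
Solving gives a_0 = -3, a_1 = -4/5, a_2 = 2, so
  g(x) = 2*x^2 - 4*x/5 - 3.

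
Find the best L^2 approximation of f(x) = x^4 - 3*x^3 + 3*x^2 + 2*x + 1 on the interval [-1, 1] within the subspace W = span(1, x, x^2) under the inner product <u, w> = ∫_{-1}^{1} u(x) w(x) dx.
g(x) = 27*x^2/7 + x/5 + 32/35

The best approximation g ∈ W is the orthogonal projection of f onto W. Writing g = a_0 + a_1 x + a_2 x^2, the coefficients solve the normal equations G · a = b where
  G_{ij} = <φ_i, φ_j> and b_i = <f, φ_i>, with φ_0 = 1, φ_1 = x, φ_2 = x^2.
G =
  [2, 0, 2/3]
  [0, 2/3, 0]
  [2/3, 0, 2/5],
b = (22/5, 2/15, 226/105).
Solving gives a_0 = 32/35, a_1 = 1/5, a_2 = 27/7, so
  g(x) = 27*x^2/7 + x/5 + 32/35.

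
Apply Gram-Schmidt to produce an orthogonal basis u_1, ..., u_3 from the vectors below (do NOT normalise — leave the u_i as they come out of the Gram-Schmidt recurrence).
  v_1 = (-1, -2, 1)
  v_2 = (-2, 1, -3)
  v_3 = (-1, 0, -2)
Orthogonal basis:
  u_1 = (-1, -2, 1)
  u_2 = (-5/2, 0, -5/2)
  u_3 = (1/3, -1/3, -1/3)

Apply the Gram-Schmidt recurrence
  u_1 = v_1
  u_i = v_i − Σ_{j<i} ((v_i · u_j) / (u_j · u_j)) · u_j.

Step by step this gives:
  u_1 = (-1, -2, 1)
  u_2 = (-5/2, 0, -5/2)
  u_3 = (1/3, -1/3, -1/3)

Orthogonality check:
  u_2 · u_1 = 0 (should be 0)
  u_3 · u_1 = 0 (should be 0)
  u_3 · u_2 = 0 (should be 0)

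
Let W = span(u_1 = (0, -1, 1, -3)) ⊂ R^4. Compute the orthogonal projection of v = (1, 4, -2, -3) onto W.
proj_W(v) = (0, -3/11, 3/11, -9/11)

Set up U = [u_1 | ... | u_1] ∈ R^(4×1). The projector onto W = col(U) is P = U (U^T U)^(-1) U^T.
Compute U^T U =
  [11],
and U^T v = (3).
Solve U^T U · c = U^T v for the coefficients: c = (3/11). The projection is proj_W(v) = U c.
Check: (v - proj_W(v)) · u_1 = 0  (should be 0).
Result: proj_W(v) = (0, -3/11, 3/11, -9/11).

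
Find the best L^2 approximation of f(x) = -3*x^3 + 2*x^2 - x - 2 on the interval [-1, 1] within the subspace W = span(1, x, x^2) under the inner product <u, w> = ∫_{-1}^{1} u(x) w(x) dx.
g(x) = 2*x^2 - 14*x/5 - 2

The best approximation g ∈ W is the orthogonal projection of f onto W. Writing g = a_0 + a_1 x + a_2 x^2, the coefficients solve the normal equations G · a = b where
  G_{ij} = <φ_i, φ_j> and b_i = <f, φ_i>, with φ_0 = 1, φ_1 = x, φ_2 = x^2.
G =
  [2, 0, 2/3]
  [0, 2/3, 0]
  [2/3, 0, 2/5],
b = (-8/3, -28/15, -8/15).
Solving gives a_0 = -2, a_1 = -14/5, a_2 = 2, so
  g(x) = 2*x^2 - 14*x/5 - 2.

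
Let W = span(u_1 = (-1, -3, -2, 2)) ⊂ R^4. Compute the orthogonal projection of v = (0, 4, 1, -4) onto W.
proj_W(v) = (11/9, 11/3, 22/9, -22/9)

Set up U = [u_1 | ... | u_1] ∈ R^(4×1). The projector onto W = col(U) is P = U (U^T U)^(-1) U^T.
Compute U^T U =
  [18],
and U^T v = (-22).
Solve U^T U · c = U^T v for the coefficients: c = (-11/9). The projection is proj_W(v) = U c.
Check: (v - proj_W(v)) · u_1 = 0  (should be 0).
Result: proj_W(v) = (11/9, 11/3, 22/9, -22/9).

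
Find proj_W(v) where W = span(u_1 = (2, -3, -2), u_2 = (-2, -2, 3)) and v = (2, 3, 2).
proj_W(v) = (-10/21, 55/21, 2/21)

Set up U = [u_1 | ... | u_2] ∈ R^(3×2). The projector onto W = col(U) is P = U (U^T U)^(-1) U^T.
Compute U^T U =
  [17, -4]
  [-4, 17],
and U^T v = (-9, -4).
Solve U^T U · c = U^T v for the coefficients: c = (-13/21, -8/21). The projection is proj_W(v) = U c.
Check: (v - proj_W(v)) · u_1 = 0  (should be 0).
Check: (v - proj_W(v)) · u_2 = 0  (should be 0).
Result: proj_W(v) = (-10/21, 55/21, 2/21).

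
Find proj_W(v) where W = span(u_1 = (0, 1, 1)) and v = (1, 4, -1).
proj_W(v) = (0, 3/2, 3/2)

Set up U = [u_1 | ... | u_1] ∈ R^(3×1). The projector onto W = col(U) is P = U (U^T U)^(-1) U^T.
Compute U^T U =
  [2],
and U^T v = (3).
Solve U^T U · c = U^T v for the coefficients: c = (3/2). The projection is proj_W(v) = U c.
Check: (v - proj_W(v)) · u_1 = 0  (should be 0).
Result: proj_W(v) = (0, 3/2, 3/2).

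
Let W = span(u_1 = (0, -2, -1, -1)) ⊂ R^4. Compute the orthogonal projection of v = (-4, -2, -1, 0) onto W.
proj_W(v) = (0, -5/3, -5/6, -5/6)

Set up U = [u_1 | ... | u_1] ∈ R^(4×1). The projector onto W = col(U) is P = U (U^T U)^(-1) U^T.
Compute U^T U =
  [6],
and U^T v = (5).
Solve U^T U · c = U^T v for the coefficients: c = (5/6). The projection is proj_W(v) = U c.
Check: (v - proj_W(v)) · u_1 = 0  (should be 0).
Result: proj_W(v) = (0, -5/3, -5/6, -5/6).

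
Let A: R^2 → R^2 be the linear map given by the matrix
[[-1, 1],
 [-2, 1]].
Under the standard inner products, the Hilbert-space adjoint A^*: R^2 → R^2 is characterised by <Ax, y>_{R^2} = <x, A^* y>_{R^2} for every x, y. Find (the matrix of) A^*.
A^* = A^T =
[[-1, -2],
 [1, 1]]

For real matrices with standard dot products, the defining identity <Ax, y> = <x, A^* y> gives (Ax)^T y = x^T (A^*) y, i.e. x^T A^T y = x^T (A^*) y. Since this holds for all x, y, we must have A^* = A^T. Therefore
A^* =
[[-1, -2],
 [1, 1]].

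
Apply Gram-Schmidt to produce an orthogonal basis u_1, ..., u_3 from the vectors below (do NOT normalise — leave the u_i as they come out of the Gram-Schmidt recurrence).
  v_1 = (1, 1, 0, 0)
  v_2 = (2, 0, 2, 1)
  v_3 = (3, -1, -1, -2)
Orthogonal basis:
  u_1 = (1, 1, 0, 0)
  u_2 = (1, -1, 2, 1)
  u_3 = (2, -2, -1, -2)

Apply the Gram-Schmidt recurrence
  u_1 = v_1
  u_i = v_i − Σ_{j<i} ((v_i · u_j) / (u_j · u_j)) · u_j.

Step by step this gives:
  u_1 = (1, 1, 0, 0)
  u_2 = (1, -1, 2, 1)
  u_3 = (2, -2, -1, -2)

Orthogonality check:
  u_2 · u_1 = 0 (should be 0)
  u_3 · u_1 = 0 (should be 0)
  u_3 · u_2 = 0 (should be 0)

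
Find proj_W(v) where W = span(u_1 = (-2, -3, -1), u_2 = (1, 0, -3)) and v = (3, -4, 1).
proj_W(v) = (-105/139, -150/139, -35/139)

Set up U = [u_1 | ... | u_2] ∈ R^(3×2). The projector onto W = col(U) is P = U (U^T U)^(-1) U^T.
Compute U^T U =
  [14, 1]
  [1, 10],
and U^T v = (5, 0).
Solve U^T U · c = U^T v for the coefficients: c = (50/139, -5/139). The projection is proj_W(v) = U c.
Check: (v - proj_W(v)) · u_1 = 0  (should be 0).
Check: (v - proj_W(v)) · u_2 = 0  (should be 0).
Result: proj_W(v) = (-105/139, -150/139, -35/139).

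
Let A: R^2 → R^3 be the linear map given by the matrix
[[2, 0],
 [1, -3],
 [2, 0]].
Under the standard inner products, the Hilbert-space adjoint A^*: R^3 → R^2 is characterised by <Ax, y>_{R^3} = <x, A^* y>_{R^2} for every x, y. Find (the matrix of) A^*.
A^* = A^T =
[[2, 1, 2],
 [0, -3, 0]]

For real matrices with standard dot products, the defining identity <Ax, y> = <x, A^* y> gives (Ax)^T y = x^T (A^*) y, i.e. x^T A^T y = x^T (A^*) y. Since this holds for all x, y, we must have A^* = A^T. Therefore
A^* =
[[2, 1, 2],
 [0, -3, 0]].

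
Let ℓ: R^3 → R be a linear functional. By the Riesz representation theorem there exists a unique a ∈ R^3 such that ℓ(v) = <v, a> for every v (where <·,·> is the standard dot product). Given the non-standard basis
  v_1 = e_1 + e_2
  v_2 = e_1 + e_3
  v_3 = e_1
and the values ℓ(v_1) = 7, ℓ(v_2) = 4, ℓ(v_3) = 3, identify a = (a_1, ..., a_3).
a = (3, 4, 1)

Write a = (a_1, ..., a_3) in the standard basis. For each basis vector v_i, ℓ(v_i) = <v_i, a> is a linear equation in the a_j's. Collect the n equations into a matrix system V a = ℓ, where row i of V is v_i (expressed in the standard basis). Since V is invertible (lower-triangular with 1s on the diagonal, up to permutation), solve by back-substitution:
  V =
[[1, 1, 0],
 [1, 0, 1],
 [1, 0, 0]]
  V a = (7, 4, 3)
Solving gives a = (3, 4, 1).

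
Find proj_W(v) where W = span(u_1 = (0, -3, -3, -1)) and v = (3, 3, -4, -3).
proj_W(v) = (0, -18/19, -18/19, -6/19)

Set up U = [u_1 | ... | u_1] ∈ R^(4×1). The projector onto W = col(U) is P = U (U^T U)^(-1) U^T.
Compute U^T U =
  [19],
and U^T v = (6).
Solve U^T U · c = U^T v for the coefficients: c = (6/19). The projection is proj_W(v) = U c.
Check: (v - proj_W(v)) · u_1 = 0  (should be 0).
Result: proj_W(v) = (0, -18/19, -18/19, -6/19).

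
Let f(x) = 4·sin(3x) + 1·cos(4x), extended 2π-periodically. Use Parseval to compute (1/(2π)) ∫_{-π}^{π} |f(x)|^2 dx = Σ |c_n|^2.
Σ |c_n|^2 = 17/2

Expand |f|^2 and use orthogonality of {sin(nx), cos(mx)} on [-π, π]:
  ∫_{-π}^{π} sin(nx)^2 dx = π, ∫ cos(mx)^2 dx = π, and cross terms integrate to 0.
So ∫_{-π}^{π} f(x)^2 dx = 4^2 · π + 1^2 · π = (16 + 1)π.
Divide by 2π: (16 + 1)/2 = 17/2.
By Parseval, this equals Σ |c_n|^2.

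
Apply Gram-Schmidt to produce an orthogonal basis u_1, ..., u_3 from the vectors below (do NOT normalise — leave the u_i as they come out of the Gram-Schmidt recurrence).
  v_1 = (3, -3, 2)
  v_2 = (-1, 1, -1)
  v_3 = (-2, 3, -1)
Orthogonal basis:
  u_1 = (3, -3, 2)
  u_2 = (1/11, -1/11, -3/11)
  u_3 = (1/2, 1/2, 0)

Apply the Gram-Schmidt recurrence
  u_1 = v_1
  u_i = v_i − Σ_{j<i} ((v_i · u_j) / (u_j · u_j)) · u_j.

Step by step this gives:
  u_1 = (3, -3, 2)
  u_2 = (1/11, -1/11, -3/11)
  u_3 = (1/2, 1/2, 0)

Orthogonality check:
  u_2 · u_1 = 0 (should be 0)
  u_3 · u_1 = 0 (should be 0)
  u_3 · u_2 = 0 (should be 0)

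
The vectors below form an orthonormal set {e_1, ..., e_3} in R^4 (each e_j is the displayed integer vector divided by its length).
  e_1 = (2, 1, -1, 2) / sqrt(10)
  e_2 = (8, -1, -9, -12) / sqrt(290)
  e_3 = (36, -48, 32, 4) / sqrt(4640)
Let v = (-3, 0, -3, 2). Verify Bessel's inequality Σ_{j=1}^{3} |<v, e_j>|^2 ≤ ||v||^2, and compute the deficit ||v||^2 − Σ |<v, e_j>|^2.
Σ |<v, e_j>|^2 = 99/10; ||v||^2 = 22; deficit = 121/10

Write each e_j = u_j / sqrt(<u_j, u_j>) where u_j is the displayed integer vector. Then <v, e_j> = <v, u_j> / sqrt(<u_j, u_j>), so |<v, e_j>|^2 = <v, u_j>^2 / <u_j, u_j>.
Coefficients: <v, e_1> = 1/sqrt(10), <v, e_2> = -21/sqrt(290), <v, e_3> = -196/sqrt(4640).
Square and sum: Σ |<v, e_j>|^2 = 99/10.
Compute ||v||^2 = v·v = 22.
Deficit = 22 − 99/10 = 121/10 ≥ 0, confirming Bessel's inequality. (The deficit equals ||v − Σ <v,e_j> e_j||^2, the squared distance from v to span{e_j}.)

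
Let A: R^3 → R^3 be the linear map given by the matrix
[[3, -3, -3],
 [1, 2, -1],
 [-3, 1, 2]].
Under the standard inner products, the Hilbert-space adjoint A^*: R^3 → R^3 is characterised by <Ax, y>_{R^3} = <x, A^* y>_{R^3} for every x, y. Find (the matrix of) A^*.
A^* = A^T =
[[3, 1, -3],
 [-3, 2, 1],
 [-3, -1, 2]]

For real matrices with standard dot products, the defining identity <Ax, y> = <x, A^* y> gives (Ax)^T y = x^T (A^*) y, i.e. x^T A^T y = x^T (A^*) y. Since this holds for all x, y, we must have A^* = A^T. Therefore
A^* =
[[3, 1, -3],
 [-3, 2, 1],
 [-3, -1, 2]].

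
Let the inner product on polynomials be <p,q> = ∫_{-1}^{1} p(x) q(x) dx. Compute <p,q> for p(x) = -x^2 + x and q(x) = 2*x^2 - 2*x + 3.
<p,q> = -62/15

Expand the product: p(x)·q(x) = -2*x^4 + 4*x^3 - 5*x^2 + 3*x.
∫_{-1}^{1} of each monomial x^k gives [2/(k+1) if k even, 0 if k odd]. Integrating term-by-term (or equivalently evaluating the antiderivative F(x) = -2*x^5/5 + x^4 - 5*x^3/3 + 3*x^2/2 at the endpoints):
  F(1) − F(−1) = 13/30 − (137/30) = -62/15.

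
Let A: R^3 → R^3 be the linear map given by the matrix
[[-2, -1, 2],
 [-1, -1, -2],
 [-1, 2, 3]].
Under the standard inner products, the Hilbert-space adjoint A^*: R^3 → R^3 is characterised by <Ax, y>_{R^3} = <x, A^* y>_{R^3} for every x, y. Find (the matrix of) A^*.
A^* = A^T =
[[-2, -1, -1],
 [-1, -1, 2],
 [2, -2, 3]]

For real matrices with standard dot products, the defining identity <Ax, y> = <x, A^* y> gives (Ax)^T y = x^T (A^*) y, i.e. x^T A^T y = x^T (A^*) y. Since this holds for all x, y, we must have A^* = A^T. Therefore
A^* =
[[-2, -1, -1],
 [-1, -1, 2],
 [2, -2, 3]].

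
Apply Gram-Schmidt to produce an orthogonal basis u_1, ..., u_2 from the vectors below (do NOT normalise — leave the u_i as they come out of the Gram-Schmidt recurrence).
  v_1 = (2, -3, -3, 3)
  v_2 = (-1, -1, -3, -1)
Orthogonal basis:
  u_1 = (2, -3, -3, 3)
  u_2 = (-45/31, -10/31, -72/31, -52/31)

Apply the Gram-Schmidt recurrence
  u_1 = v_1
  u_i = v_i − Σ_{j<i} ((v_i · u_j) / (u_j · u_j)) · u_j.

Step by step this gives:
  u_1 = (2, -3, -3, 3)
  u_2 = (-45/31, -10/31, -72/31, -52/31)

Orthogonality check:
  u_2 · u_1 = 0 (should be 0)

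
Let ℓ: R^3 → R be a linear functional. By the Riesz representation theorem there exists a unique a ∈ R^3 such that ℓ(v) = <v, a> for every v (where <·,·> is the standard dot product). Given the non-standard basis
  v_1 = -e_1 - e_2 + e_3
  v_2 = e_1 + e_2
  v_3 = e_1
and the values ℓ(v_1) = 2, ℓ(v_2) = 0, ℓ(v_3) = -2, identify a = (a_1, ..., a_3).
a = (-2, 2, 2)

Write a = (a_1, ..., a_3) in the standard basis. For each basis vector v_i, ℓ(v_i) = <v_i, a> is a linear equation in the a_j's. Collect the n equations into a matrix system V a = ℓ, where row i of V is v_i (expressed in the standard basis). Since V is invertible (lower-triangular with 1s on the diagonal, up to permutation), solve by back-substitution:
  V =
[[-1, -1, 1],
 [1, 1, 0],
 [1, 0, 0]]
  V a = (2, 0, -2)
Solving gives a = (-2, 2, 2).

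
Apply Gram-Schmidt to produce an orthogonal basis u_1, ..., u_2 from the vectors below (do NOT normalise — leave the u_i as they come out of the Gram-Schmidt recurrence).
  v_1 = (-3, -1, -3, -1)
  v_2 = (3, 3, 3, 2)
Orthogonal basis:
  u_1 = (-3, -1, -3, -1)
  u_2 = (-9/20, 37/20, -9/20, 17/20)

Apply the Gram-Schmidt recurrence
  u_1 = v_1
  u_i = v_i − Σ_{j<i} ((v_i · u_j) / (u_j · u_j)) · u_j.

Step by step this gives:
  u_1 = (-3, -1, -3, -1)
  u_2 = (-9/20, 37/20, -9/20, 17/20)

Orthogonality check:
  u_2 · u_1 = 0 (should be 0)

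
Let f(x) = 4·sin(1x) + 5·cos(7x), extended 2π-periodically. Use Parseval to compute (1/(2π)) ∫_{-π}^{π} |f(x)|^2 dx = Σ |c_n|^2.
Σ |c_n|^2 = 41/2

Expand |f|^2 and use orthogonality of {sin(nx), cos(mx)} on [-π, π]:
  ∫_{-π}^{π} sin(nx)^2 dx = π, ∫ cos(mx)^2 dx = π, and cross terms integrate to 0.
So ∫_{-π}^{π} f(x)^2 dx = 4^2 · π + 5^2 · π = (16 + 25)π.
Divide by 2π: (16 + 25)/2 = 41/2.
By Parseval, this equals Σ |c_n|^2.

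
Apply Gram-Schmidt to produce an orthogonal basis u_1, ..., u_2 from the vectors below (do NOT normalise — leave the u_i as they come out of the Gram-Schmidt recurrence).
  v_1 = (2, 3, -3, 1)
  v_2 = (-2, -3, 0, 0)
Orthogonal basis:
  u_1 = (2, 3, -3, 1)
  u_2 = (-20/23, -30/23, -39/23, 13/23)

Apply the Gram-Schmidt recurrence
  u_1 = v_1
  u_i = v_i − Σ_{j<i} ((v_i · u_j) / (u_j · u_j)) · u_j.

Step by step this gives:
  u_1 = (2, 3, -3, 1)
  u_2 = (-20/23, -30/23, -39/23, 13/23)

Orthogonality check:
  u_2 · u_1 = 0 (should be 0)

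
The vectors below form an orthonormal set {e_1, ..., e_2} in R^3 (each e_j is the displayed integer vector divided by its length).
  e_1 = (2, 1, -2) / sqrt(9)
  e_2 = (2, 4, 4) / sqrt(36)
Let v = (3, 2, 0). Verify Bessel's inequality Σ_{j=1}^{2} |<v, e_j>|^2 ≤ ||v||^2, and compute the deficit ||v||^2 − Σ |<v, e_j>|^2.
Σ |<v, e_j>|^2 = 113/9; ||v||^2 = 13; deficit = 4/9

Write each e_j = u_j / sqrt(<u_j, u_j>) where u_j is the displayed integer vector. Then <v, e_j> = <v, u_j> / sqrt(<u_j, u_j>), so |<v, e_j>|^2 = <v, u_j>^2 / <u_j, u_j>.
Coefficients: <v, e_1> = 8/sqrt(9), <v, e_2> = 14/sqrt(36).
Square and sum: Σ |<v, e_j>|^2 = 113/9.
Compute ||v||^2 = v·v = 13.
Deficit = 13 − 113/9 = 4/9 ≥ 0, confirming Bessel's inequality. (The deficit equals ||v − Σ <v,e_j> e_j||^2, the squared distance from v to span{e_j}.)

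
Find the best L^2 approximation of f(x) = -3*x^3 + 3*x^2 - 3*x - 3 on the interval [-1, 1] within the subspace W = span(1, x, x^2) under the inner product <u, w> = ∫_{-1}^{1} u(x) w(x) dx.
g(x) = 3*x^2 - 24*x/5 - 3

The best approximation g ∈ W is the orthogonal projection of f onto W. Writing g = a_0 + a_1 x + a_2 x^2, the coefficients solve the normal equations G · a = b where
  G_{ij} = <φ_i, φ_j> and b_i = <f, φ_i>, with φ_0 = 1, φ_1 = x, φ_2 = x^2.
G =
  [2, 0, 2/3]
  [0, 2/3, 0]
  [2/3, 0, 2/5],
b = (-4, -16/5, -4/5).
Solving gives a_0 = -3, a_1 = -24/5, a_2 = 3, so
  g(x) = 3*x^2 - 24*x/5 - 3.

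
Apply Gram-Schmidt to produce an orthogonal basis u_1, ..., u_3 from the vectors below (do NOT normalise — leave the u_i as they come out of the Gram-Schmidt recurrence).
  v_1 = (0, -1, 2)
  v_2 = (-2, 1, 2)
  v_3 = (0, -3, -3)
Orthogonal basis:
  u_1 = (0, -1, 2)
  u_2 = (-2, 8/5, 4/5)
  u_3 = (-2, -2, -1)

Apply the Gram-Schmidt recurrence
  u_1 = v_1
  u_i = v_i − Σ_{j<i} ((v_i · u_j) / (u_j · u_j)) · u_j.

Step by step this gives:
  u_1 = (0, -1, 2)
  u_2 = (-2, 8/5, 4/5)
  u_3 = (-2, -2, -1)

Orthogonality check:
  u_2 · u_1 = 0 (should be 0)
  u_3 · u_1 = 0 (should be 0)
  u_3 · u_2 = 0 (should be 0)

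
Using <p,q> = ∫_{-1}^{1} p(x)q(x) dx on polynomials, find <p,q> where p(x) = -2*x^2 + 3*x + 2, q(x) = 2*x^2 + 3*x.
<p,q> = 106/15

Expand the product: p(x)·q(x) = -4*x^4 + 13*x^2 + 6*x.
∫_{-1}^{1} of each monomial x^k gives [2/(k+1) if k even, 0 if k odd]. Integrating term-by-term (or equivalently evaluating the antiderivative F(x) = -4*x^5/5 + 13*x^3/3 + 3*x^2 at the endpoints):
  F(1) − F(−1) = 98/15 − (-8/15) = 106/15.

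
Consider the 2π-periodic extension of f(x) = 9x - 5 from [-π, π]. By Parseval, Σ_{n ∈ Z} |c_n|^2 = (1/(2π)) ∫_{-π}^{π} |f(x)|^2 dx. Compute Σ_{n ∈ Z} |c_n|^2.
Σ |c_n|^2 = 27π^2 + 25

Expand and integrate term by term over [-π, π]:
  ∫ (9x)^2 dx = 81·(2π^3/3); ∫ 2·9·(-5)·x dx = 0 (odd integrand); ∫ (-5)^2 dx = 25·2π.
So (1/(2π)) ∫_{-π}^{π} (9x - 5)^2 dx = 81π^2/3 + 25 = 27π^2 + 25.
Parseval ⇒ Σ |c_n|^2 = 27π^2 + 25.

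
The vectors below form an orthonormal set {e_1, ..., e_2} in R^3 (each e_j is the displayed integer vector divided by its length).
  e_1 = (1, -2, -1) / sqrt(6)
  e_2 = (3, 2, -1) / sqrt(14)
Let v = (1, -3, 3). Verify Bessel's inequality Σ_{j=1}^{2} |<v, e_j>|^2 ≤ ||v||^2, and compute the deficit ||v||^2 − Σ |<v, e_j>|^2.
Σ |<v, e_j>|^2 = 110/21; ||v||^2 = 19; deficit = 289/21

Write each e_j = u_j / sqrt(<u_j, u_j>) where u_j is the displayed integer vector. Then <v, e_j> = <v, u_j> / sqrt(<u_j, u_j>), so |<v, e_j>|^2 = <v, u_j>^2 / <u_j, u_j>.
Coefficients: <v, e_1> = 4/sqrt(6), <v, e_2> = -6/sqrt(14).
Square and sum: Σ |<v, e_j>|^2 = 110/21.
Compute ||v||^2 = v·v = 19.
Deficit = 19 − 110/21 = 289/21 ≥ 0, confirming Bessel's inequality. (The deficit equals ||v − Σ <v,e_j> e_j||^2, the squared distance from v to span{e_j}.)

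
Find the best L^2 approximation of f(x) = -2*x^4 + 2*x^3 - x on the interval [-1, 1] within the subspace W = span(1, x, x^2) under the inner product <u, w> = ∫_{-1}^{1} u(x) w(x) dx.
g(x) = -12*x^2/7 + x/5 + 6/35

The best approximation g ∈ W is the orthogonal projection of f onto W. Writing g = a_0 + a_1 x + a_2 x^2, the coefficients solve the normal equations G · a = b where
  G_{ij} = <φ_i, φ_j> and b_i = <f, φ_i>, with φ_0 = 1, φ_1 = x, φ_2 = x^2.
G =
  [2, 0, 2/3]
  [0, 2/3, 0]
  [2/3, 0, 2/5],
b = (-4/5, 2/15, -4/7).
Solving gives a_0 = 6/35, a_1 = 1/5, a_2 = -12/7, so
  g(x) = -12*x^2/7 + x/5 + 6/35.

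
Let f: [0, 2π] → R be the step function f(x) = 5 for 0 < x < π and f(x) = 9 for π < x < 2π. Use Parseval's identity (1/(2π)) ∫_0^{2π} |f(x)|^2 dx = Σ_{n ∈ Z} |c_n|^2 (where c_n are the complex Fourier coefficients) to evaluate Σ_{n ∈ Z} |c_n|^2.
Σ |c_n|^2 = 53

Parseval equates the L^2 energy of f (normalised by 1/(2π)) with the ℓ^2 sum of its Fourier coefficients: (1/(2π)) ∫_0^{2π} |f|^2 = Σ |c_n|^2.
Compute the left side: (1/(2π)) [∫_0^π 5^2 dx + ∫_π^{2π} 9^2 dx] = (1/(2π)) · (25π + 81π) = (25 + 81)/2 = 53.
So Σ_{n ∈ Z} |c_n|^2 = 53.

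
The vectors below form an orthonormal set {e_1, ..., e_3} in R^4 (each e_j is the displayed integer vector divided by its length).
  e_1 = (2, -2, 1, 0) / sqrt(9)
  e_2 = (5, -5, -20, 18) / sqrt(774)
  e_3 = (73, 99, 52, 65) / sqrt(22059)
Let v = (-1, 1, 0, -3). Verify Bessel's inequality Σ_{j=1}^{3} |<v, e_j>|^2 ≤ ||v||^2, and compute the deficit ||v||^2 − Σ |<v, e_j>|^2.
Σ |<v, e_j>|^2 = 4291/513; ||v||^2 = 11; deficit = 1352/513

Write each e_j = u_j / sqrt(<u_j, u_j>) where u_j is the displayed integer vector. Then <v, e_j> = <v, u_j> / sqrt(<u_j, u_j>), so |<v, e_j>|^2 = <v, u_j>^2 / <u_j, u_j>.
Coefficients: <v, e_1> = -4/sqrt(9), <v, e_2> = -64/sqrt(774), <v, e_3> = -169/sqrt(22059).
Square and sum: Σ |<v, e_j>|^2 = 4291/513.
Compute ||v||^2 = v·v = 11.
Deficit = 11 − 4291/513 = 1352/513 ≥ 0, confirming Bessel's inequality. (The deficit equals ||v − Σ <v,e_j> e_j||^2, the squared distance from v to span{e_j}.)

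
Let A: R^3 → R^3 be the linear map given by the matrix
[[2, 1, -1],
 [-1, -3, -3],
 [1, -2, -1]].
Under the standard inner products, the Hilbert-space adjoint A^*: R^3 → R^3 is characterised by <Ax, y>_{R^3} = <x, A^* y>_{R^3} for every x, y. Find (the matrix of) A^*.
A^* = A^T =
[[2, -1, 1],
 [1, -3, -2],
 [-1, -3, -1]]

For real matrices with standard dot products, the defining identity <Ax, y> = <x, A^* y> gives (Ax)^T y = x^T (A^*) y, i.e. x^T A^T y = x^T (A^*) y. Since this holds for all x, y, we must have A^* = A^T. Therefore
A^* =
[[2, -1, 1],
 [1, -3, -2],
 [-1, -3, -1]].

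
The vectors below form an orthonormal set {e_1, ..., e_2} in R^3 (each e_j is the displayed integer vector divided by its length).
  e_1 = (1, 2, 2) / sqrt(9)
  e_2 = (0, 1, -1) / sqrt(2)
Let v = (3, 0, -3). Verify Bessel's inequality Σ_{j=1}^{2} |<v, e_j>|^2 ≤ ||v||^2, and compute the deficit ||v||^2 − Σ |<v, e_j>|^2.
Σ |<v, e_j>|^2 = 11/2; ||v||^2 = 18; deficit = 25/2

Write each e_j = u_j / sqrt(<u_j, u_j>) where u_j is the displayed integer vector. Then <v, e_j> = <v, u_j> / sqrt(<u_j, u_j>), so |<v, e_j>|^2 = <v, u_j>^2 / <u_j, u_j>.
Coefficients: <v, e_1> = -3/sqrt(9), <v, e_2> = 3/sqrt(2).
Square and sum: Σ |<v, e_j>|^2 = 11/2.
Compute ||v||^2 = v·v = 18.
Deficit = 18 − 11/2 = 25/2 ≥ 0, confirming Bessel's inequality. (The deficit equals ||v − Σ <v,e_j> e_j||^2, the squared distance from v to span{e_j}.)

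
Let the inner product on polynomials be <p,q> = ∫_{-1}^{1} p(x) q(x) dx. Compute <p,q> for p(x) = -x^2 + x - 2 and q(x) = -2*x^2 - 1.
<p,q> = 122/15

Expand the product: p(x)·q(x) = 2*x^4 - 2*x^3 + 5*x^2 - x + 2.
∫_{-1}^{1} of each monomial x^k gives [2/(k+1) if k even, 0 if k odd]. Integrating term-by-term (or equivalently evaluating the antiderivative F(x) = 2*x^5/5 - x^4/2 + 5*x^3/3 - x^2/2 + 2*x at the endpoints):
  F(1) − F(−1) = 46/15 − (-76/15) = 122/15.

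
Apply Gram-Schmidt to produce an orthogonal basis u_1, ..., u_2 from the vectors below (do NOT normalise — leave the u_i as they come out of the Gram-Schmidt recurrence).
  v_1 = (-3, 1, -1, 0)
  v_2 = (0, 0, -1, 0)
Orthogonal basis:
  u_1 = (-3, 1, -1, 0)
  u_2 = (3/11, -1/11, -10/11, 0)

Apply the Gram-Schmidt recurrence
  u_1 = v_1
  u_i = v_i − Σ_{j<i} ((v_i · u_j) / (u_j · u_j)) · u_j.

Step by step this gives:
  u_1 = (-3, 1, -1, 0)
  u_2 = (3/11, -1/11, -10/11, 0)

Orthogonality check:
  u_2 · u_1 = 0 (should be 0)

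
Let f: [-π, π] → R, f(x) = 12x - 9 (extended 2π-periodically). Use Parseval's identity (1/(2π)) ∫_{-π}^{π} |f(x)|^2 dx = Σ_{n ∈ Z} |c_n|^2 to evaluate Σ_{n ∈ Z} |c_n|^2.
Σ |c_n|^2 = 48π^2 + 81

Expand and integrate term by term over [-π, π]:
  ∫ (12x)^2 dx = 144·(2π^3/3); ∫ 2·12·(-9)·x dx = 0 (odd integrand); ∫ (-9)^2 dx = 81·2π.
So (1/(2π)) ∫_{-π}^{π} (12x - 9)^2 dx = 144π^2/3 + 81 = 48π^2 + 81.
Parseval ⇒ Σ |c_n|^2 = 48π^2 + 81.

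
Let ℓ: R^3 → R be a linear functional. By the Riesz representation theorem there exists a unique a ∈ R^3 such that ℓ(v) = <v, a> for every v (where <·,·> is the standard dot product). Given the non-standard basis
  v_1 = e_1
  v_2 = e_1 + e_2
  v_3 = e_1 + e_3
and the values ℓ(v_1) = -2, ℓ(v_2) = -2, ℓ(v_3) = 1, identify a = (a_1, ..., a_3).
a = (-2, 0, 3)

Write a = (a_1, ..., a_3) in the standard basis. For each basis vector v_i, ℓ(v_i) = <v_i, a> is a linear equation in the a_j's. Collect the n equations into a matrix system V a = ℓ, where row i of V is v_i (expressed in the standard basis). Since V is invertible (lower-triangular with 1s on the diagonal, up to permutation), solve by back-substitution:
  V =
[[1, 0, 0],
 [1, 1, 0],
 [1, 0, 1]]
  V a = (-2, -2, 1)
Solving gives a = (-2, 0, 3).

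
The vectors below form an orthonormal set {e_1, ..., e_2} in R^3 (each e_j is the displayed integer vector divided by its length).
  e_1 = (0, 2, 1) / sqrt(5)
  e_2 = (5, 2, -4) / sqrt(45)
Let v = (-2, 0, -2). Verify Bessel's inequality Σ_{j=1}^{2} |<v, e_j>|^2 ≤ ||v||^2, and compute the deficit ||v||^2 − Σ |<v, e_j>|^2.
Σ |<v, e_j>|^2 = 8/9; ||v||^2 = 8; deficit = 64/9

Write each e_j = u_j / sqrt(<u_j, u_j>) where u_j is the displayed integer vector. Then <v, e_j> = <v, u_j> / sqrt(<u_j, u_j>), so |<v, e_j>|^2 = <v, u_j>^2 / <u_j, u_j>.
Coefficients: <v, e_1> = -2/sqrt(5), <v, e_2> = -2/sqrt(45).
Square and sum: Σ |<v, e_j>|^2 = 8/9.
Compute ||v||^2 = v·v = 8.
Deficit = 8 − 8/9 = 64/9 ≥ 0, confirming Bessel's inequality. (The deficit equals ||v − Σ <v,e_j> e_j||^2, the squared distance from v to span{e_j}.)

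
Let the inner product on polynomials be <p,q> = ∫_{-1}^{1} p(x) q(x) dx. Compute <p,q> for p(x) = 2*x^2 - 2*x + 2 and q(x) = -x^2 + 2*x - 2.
<p,q> = -232/15

Expand the product: p(x)·q(x) = -2*x^4 + 6*x^3 - 10*x^2 + 8*x - 4.
∫_{-1}^{1} of each monomial x^k gives [2/(k+1) if k even, 0 if k odd]. Integrating term-by-term (or equivalently evaluating the antiderivative F(x) = -2*x^5/5 + 3*x^4/2 - 10*x^3/3 + 4*x^2 - 4*x at the endpoints):
  F(1) − F(−1) = -67/30 − (397/30) = -232/15.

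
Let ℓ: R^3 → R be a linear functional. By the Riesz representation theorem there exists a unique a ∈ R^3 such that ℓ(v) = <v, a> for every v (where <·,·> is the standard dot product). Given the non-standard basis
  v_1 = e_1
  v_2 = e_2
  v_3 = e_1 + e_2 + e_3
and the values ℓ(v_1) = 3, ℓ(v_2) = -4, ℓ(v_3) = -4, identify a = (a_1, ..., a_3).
a = (3, -4, -3)

Write a = (a_1, ..., a_3) in the standard basis. For each basis vector v_i, ℓ(v_i) = <v_i, a> is a linear equation in the a_j's. Collect the n equations into a matrix system V a = ℓ, where row i of V is v_i (expressed in the standard basis). Since V is invertible (lower-triangular with 1s on the diagonal, up to permutation), solve by back-substitution:
  V =
[[1, 0, 0],
 [0, 1, 0],
 [1, 1, 1]]
  V a = (3, -4, -4)
Solving gives a = (3, -4, -3).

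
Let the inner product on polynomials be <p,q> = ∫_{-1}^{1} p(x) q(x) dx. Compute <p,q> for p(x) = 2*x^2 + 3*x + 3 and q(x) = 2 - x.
<p,q> = 38/3

Expand the product: p(x)·q(x) = -2*x^3 + x^2 + 3*x + 6.
∫_{-1}^{1} of each monomial x^k gives [2/(k+1) if k even, 0 if k odd]. Integrating term-by-term (or equivalently evaluating the antiderivative F(x) = -x^4/2 + x^3/3 + 3*x^2/2 + 6*x at the endpoints):
  F(1) − F(−1) = 22/3 − (-16/3) = 38/3.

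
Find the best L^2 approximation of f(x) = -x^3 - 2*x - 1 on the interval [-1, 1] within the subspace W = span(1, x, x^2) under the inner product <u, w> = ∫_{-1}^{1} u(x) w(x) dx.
g(x) = -13*x/5 - 1

The best approximation g ∈ W is the orthogonal projection of f onto W. Writing g = a_0 + a_1 x + a_2 x^2, the coefficients solve the normal equations G · a = b where
  G_{ij} = <φ_i, φ_j> and b_i = <f, φ_i>, with φ_0 = 1, φ_1 = x, φ_2 = x^2.
G =
  [2, 0, 2/3]
  [0, 2/3, 0]
  [2/3, 0, 2/5],
b = (-2, -26/15, -2/3).
Solving gives a_0 = -1, a_1 = -13/5, a_2 = 0, so
  g(x) = -13*x/5 - 1.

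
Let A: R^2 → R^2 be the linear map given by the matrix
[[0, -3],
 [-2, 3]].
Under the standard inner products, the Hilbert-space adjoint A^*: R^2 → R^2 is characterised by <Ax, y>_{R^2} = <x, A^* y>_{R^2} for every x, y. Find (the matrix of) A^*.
A^* = A^T =
[[0, -2],
 [-3, 3]]

For real matrices with standard dot products, the defining identity <Ax, y> = <x, A^* y> gives (Ax)^T y = x^T (A^*) y, i.e. x^T A^T y = x^T (A^*) y. Since this holds for all x, y, we must have A^* = A^T. Therefore
A^* =
[[0, -2],
 [-3, 3]].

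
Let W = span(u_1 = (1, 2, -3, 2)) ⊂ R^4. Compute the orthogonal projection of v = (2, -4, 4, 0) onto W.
proj_W(v) = (-1, -2, 3, -2)

Set up U = [u_1 | ... | u_1] ∈ R^(4×1). The projector onto W = col(U) is P = U (U^T U)^(-1) U^T.
Compute U^T U =
  [18],
and U^T v = (-18).
Solve U^T U · c = U^T v for the coefficients: c = (-1). The projection is proj_W(v) = U c.
Check: (v - proj_W(v)) · u_1 = 0  (should be 0).
Result: proj_W(v) = (-1, -2, 3, -2).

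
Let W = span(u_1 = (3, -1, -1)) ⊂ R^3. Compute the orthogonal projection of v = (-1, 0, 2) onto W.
proj_W(v) = (-15/11, 5/11, 5/11)

Set up U = [u_1 | ... | u_1] ∈ R^(3×1). The projector onto W = col(U) is P = U (U^T U)^(-1) U^T.
Compute U^T U =
  [11],
and U^T v = (-5).
Solve U^T U · c = U^T v for the coefficients: c = (-5/11). The projection is proj_W(v) = U c.
Check: (v - proj_W(v)) · u_1 = 0  (should be 0).
Result: proj_W(v) = (-15/11, 5/11, 5/11).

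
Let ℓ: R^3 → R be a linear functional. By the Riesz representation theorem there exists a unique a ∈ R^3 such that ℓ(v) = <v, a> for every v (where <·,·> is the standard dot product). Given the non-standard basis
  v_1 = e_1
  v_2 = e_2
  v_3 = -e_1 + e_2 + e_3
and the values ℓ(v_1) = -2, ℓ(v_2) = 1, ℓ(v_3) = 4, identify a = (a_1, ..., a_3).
a = (-2, 1, 1)

Write a = (a_1, ..., a_3) in the standard basis. For each basis vector v_i, ℓ(v_i) = <v_i, a> is a linear equation in the a_j's. Collect the n equations into a matrix system V a = ℓ, where row i of V is v_i (expressed in the standard basis). Since V is invertible (lower-triangular with 1s on the diagonal, up to permutation), solve by back-substitution:
  V =
[[1, 0, 0],
 [0, 1, 0],
 [-1, 1, 1]]
  V a = (-2, 1, 4)
Solving gives a = (-2, 1, 1).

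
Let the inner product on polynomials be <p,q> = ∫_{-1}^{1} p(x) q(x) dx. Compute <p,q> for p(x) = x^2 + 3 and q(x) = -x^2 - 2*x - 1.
<p,q> = -136/15

Expand the product: p(x)·q(x) = -x^4 - 2*x^3 - 4*x^2 - 6*x - 3.
∫_{-1}^{1} of each monomial x^k gives [2/(k+1) if k even, 0 if k odd]. Integrating term-by-term (or equivalently evaluating the antiderivative F(x) = -x^5/5 - x^4/2 - 4*x^3/3 - 3*x^2 - 3*x at the endpoints):
  F(1) − F(−1) = -241/30 − (31/30) = -136/15.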